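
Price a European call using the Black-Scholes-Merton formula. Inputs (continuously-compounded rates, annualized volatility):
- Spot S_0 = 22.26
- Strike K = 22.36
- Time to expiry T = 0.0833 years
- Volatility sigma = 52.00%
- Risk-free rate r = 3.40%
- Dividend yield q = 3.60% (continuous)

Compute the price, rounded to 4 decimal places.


d1 = (ln(S/K) + (r - q + 0.5*sigma^2) * T) / (sigma * sqrt(T)) = 0.04406458
d2 = d1 - sigma * sqrt(T) = -0.10601647
exp(-rT) = 0.99717181; exp(-qT) = 0.99700569
C = S_0 * exp(-qT) * N(d1) - K * exp(-rT) * N(d2)
N(d1) = 0.51757354; N(d2) = 0.45778464
C = 22.2600 * 0.99700569 * 0.51757354 - 22.3600 * 0.99717181 * 0.45778464 = 1.2796

Answer: Price = 1.2796


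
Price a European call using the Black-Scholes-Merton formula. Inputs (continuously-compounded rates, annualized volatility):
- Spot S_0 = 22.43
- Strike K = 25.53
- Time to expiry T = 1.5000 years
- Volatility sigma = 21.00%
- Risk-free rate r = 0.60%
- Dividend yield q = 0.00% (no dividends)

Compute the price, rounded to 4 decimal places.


d1 = (ln(S/K) + (r - q + 0.5*sigma^2) * T) / (sigma * sqrt(T)) = -0.33973988
d2 = d1 - sigma * sqrt(T) = -0.59693631
exp(-rT) = 0.99104038; exp(-qT) = 1.00000000
C = S_0 * exp(-qT) * N(d1) - K * exp(-rT) * N(d2)
N(d1) = 0.36702621; N(d2) = 0.27527495
C = 22.4300 * 1.00000000 * 0.36702621 - 25.5300 * 0.99104038 * 0.27527495 = 1.2676

Answer: Price = 1.2676


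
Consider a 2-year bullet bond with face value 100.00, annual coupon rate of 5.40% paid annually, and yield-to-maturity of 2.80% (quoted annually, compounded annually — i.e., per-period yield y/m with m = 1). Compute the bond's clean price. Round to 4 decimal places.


Answer: Price = 104.9895

Derivation:
Coupon per period c = face * coupon_rate / m = 5.400000
Periods per year m = 1; per-period yield y/m = 0.028000
Number of cashflows N = 2
Cashflows (t years, CF_t, discount factor 1/(1+y/m)^(m*t), PV):
  t = 1.0000: CF_t = 5.400000, DF = 0.972763, PV = 5.252918
  t = 2.0000: CF_t = 105.400000, DF = 0.946267, PV = 99.736559
Price P = sum_t PV_t = 104.989478


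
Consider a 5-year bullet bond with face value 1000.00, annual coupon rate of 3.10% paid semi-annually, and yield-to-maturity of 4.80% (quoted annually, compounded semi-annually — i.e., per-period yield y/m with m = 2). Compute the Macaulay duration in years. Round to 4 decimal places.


Answer: Macaulay duration = 4.6540 years

Derivation:
Coupon per period c = face * coupon_rate / m = 15.500000
Periods per year m = 2; per-period yield y/m = 0.024000
Number of cashflows N = 10
Cashflows (t years, CF_t, discount factor 1/(1+y/m)^(m*t), PV):
  t = 0.5000: CF_t = 15.500000, DF = 0.976562, PV = 15.136719
  t = 1.0000: CF_t = 15.500000, DF = 0.953674, PV = 14.781952
  t = 1.5000: CF_t = 15.500000, DF = 0.931323, PV = 14.435500
  t = 2.0000: CF_t = 15.500000, DF = 0.909495, PV = 14.097168
  t = 2.5000: CF_t = 15.500000, DF = 0.888178, PV = 13.766766
  t = 3.0000: CF_t = 15.500000, DF = 0.867362, PV = 13.444107
  t = 3.5000: CF_t = 15.500000, DF = 0.847033, PV = 13.129011
  t = 4.0000: CF_t = 15.500000, DF = 0.827181, PV = 12.821299
  t = 4.5000: CF_t = 15.500000, DF = 0.807794, PV = 12.520800
  t = 5.0000: CF_t = 1015.500000, DF = 0.788861, PV = 801.088249
Price P = sum_t PV_t = 925.221571
Macaulay numerator sum_t t * PV_t:
  t * PV_t at t = 0.5000: 7.568359
  t * PV_t at t = 1.0000: 14.781952
  t * PV_t at t = 1.5000: 21.653250
  t * PV_t at t = 2.0000: 28.194336
  t * PV_t at t = 2.5000: 34.416914
  t * PV_t at t = 3.0000: 40.332321
  t * PV_t at t = 3.5000: 45.951537
  t * PV_t at t = 4.0000: 51.285198
  t * PV_t at t = 4.5000: 56.343601
  t * PV_t at t = 5.0000: 4005.441246
Macaulay duration D = (sum_t t * PV_t) / P = 4305.968714 / 925.221571 = 4.653987


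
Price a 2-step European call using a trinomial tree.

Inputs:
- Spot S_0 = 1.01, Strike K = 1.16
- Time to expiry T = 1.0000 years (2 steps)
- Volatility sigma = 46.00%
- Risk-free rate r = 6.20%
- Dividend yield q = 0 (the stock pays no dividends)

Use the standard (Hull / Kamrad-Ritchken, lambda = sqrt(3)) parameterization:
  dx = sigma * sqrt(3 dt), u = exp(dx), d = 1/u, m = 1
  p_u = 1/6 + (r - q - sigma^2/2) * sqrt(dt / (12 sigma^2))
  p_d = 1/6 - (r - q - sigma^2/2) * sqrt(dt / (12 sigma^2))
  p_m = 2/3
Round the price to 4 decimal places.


dt = T/N = 0.500000; dx = sigma*sqrt(3*dt) = 0.563383
u = exp(dx) = 1.756604; d = 1/u = 0.569280
p_u = 0.147230, p_m = 0.666667, p_d = 0.186103
Discount per step: exp(-r*dt) = 0.969476
Stock lattice S(k, j) with j the centered position index:
  k=0: S(0,+0) = 1.0100
  k=1: S(1,-1) = 0.5750; S(1,+0) = 1.0100; S(1,+1) = 1.7742
  k=2: S(2,-2) = 0.3273; S(2,-1) = 0.5750; S(2,+0) = 1.0100; S(2,+1) = 1.7742; S(2,+2) = 3.1165
Terminal payoffs V(N, j) = max(S_T - K, 0):
  V(2,-2) = 0.000000; V(2,-1) = 0.000000; V(2,+0) = 0.000000; V(2,+1) = 0.614170; V(2,+2) = 1.956516
Backward induction: V(k, j) = exp(-r*dt) * [p_u * V(k+1, j+1) + p_m * V(k+1, j) + p_d * V(k+1, j-1)]
  V(1,-1) = exp(-r*dt) * [p_u*0.000000 + p_m*0.000000 + p_d*0.000000] = 0.000000
  V(1,+0) = exp(-r*dt) * [p_u*0.614170 + p_m*0.000000 + p_d*0.000000] = 0.087664
  V(1,+1) = exp(-r*dt) * [p_u*1.956516 + p_m*0.614170 + p_d*0.000000] = 0.676215
  V(0,+0) = exp(-r*dt) * [p_u*0.676215 + p_m*0.087664 + p_d*0.000000] = 0.153179

Answer: Price = V(0,0) = 0.1532


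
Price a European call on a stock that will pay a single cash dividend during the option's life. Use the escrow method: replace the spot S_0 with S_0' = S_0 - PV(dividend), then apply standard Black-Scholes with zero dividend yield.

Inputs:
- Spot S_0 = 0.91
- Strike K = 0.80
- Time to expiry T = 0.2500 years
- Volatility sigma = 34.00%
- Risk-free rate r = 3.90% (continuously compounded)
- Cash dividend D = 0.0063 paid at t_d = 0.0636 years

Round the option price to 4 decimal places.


PV(D) = D * exp(-r * t_d) = 0.0063 * 0.99752267 = 0.00628439
S_0' = S_0 - PV(D) = 0.9100 - 0.00628439 = 0.90371561
d1 = (ln(S_0'/K) + (r + sigma^2/2)*T) / (sigma*sqrt(T)) = 0.85942935
d2 = d1 - sigma*sqrt(T) = 0.68942935
exp(-rT) = 0.99029738
N(d1) = 0.80494816; N(d2) = 0.75472344
C = S_0' * N(d1) - K * exp(-rT) * N(d2) = 0.90371561 * 0.80494816 - 0.8000 * 0.99029738 * 0.75472344 = 0.1295

Answer: Price = 0.1295


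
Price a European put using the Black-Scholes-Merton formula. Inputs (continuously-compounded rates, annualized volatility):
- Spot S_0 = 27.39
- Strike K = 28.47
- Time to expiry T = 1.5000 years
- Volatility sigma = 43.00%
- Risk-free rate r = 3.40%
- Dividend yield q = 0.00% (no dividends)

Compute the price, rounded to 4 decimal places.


Answer: Price = 5.4877

Derivation:
d1 = (ln(S/K) + (r - q + 0.5*sigma^2) * T) / (sigma * sqrt(T)) = 0.28672717
d2 = d1 - sigma * sqrt(T) = -0.23991312
exp(-rT) = 0.95027867; exp(-qT) = 1.00000000
P = K * exp(-rT) * N(-d2) - S_0 * exp(-qT) * N(-d1)
N(-d1) = 0.38716062; N(-d2) = 0.59480120
P = 28.4700 * 0.95027867 * 0.59480120 - 27.3900 * 1.00000000 * 0.38716062 = 5.4877


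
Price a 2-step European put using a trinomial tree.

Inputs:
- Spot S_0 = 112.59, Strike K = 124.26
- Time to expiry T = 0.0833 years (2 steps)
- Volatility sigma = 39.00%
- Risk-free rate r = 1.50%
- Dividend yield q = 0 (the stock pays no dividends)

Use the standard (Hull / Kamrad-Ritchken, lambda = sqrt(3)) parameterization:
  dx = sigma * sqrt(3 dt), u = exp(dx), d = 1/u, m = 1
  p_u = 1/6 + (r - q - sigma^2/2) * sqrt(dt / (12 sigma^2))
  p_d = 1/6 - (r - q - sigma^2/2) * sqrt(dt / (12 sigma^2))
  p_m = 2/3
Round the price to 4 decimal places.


Answer: Price = V(0,0) = 13.1541

Derivation:
dt = T/N = 0.041650; dx = sigma*sqrt(3*dt) = 0.137858
u = exp(dx) = 1.147813; d = 1/u = 0.871222
p_u = 0.157444, p_m = 0.666667, p_d = 0.175889
Discount per step: exp(-r*dt) = 0.999375
Stock lattice S(k, j) with j the centered position index:
  k=0: S(0,+0) = 112.5900
  k=1: S(1,-1) = 98.0909; S(1,+0) = 112.5900; S(1,+1) = 129.2322
  k=2: S(2,-2) = 85.4590; S(2,-1) = 98.0909; S(2,+0) = 112.5900; S(2,+1) = 129.2322; S(2,+2) = 148.3344
Terminal payoffs V(N, j) = max(K - S_T, 0):
  V(2,-2) = 38.801027; V(2,-1) = 26.169094; V(2,+0) = 11.670000; V(2,+1) = 0.000000; V(2,+2) = 0.000000
Backward induction: V(k, j) = exp(-r*dt) * [p_u * V(k+1, j+1) + p_m * V(k+1, j) + p_d * V(k+1, j-1)]
  V(1,-1) = exp(-r*dt) * [p_u*11.670000 + p_m*26.169094 + p_d*38.801027] = 26.091804
  V(1,+0) = exp(-r*dt) * [p_u*0.000000 + p_m*11.670000 + p_d*26.169094] = 12.375120
  V(1,+1) = exp(-r*dt) * [p_u*0.000000 + p_m*0.000000 + p_d*11.670000] = 2.051342
  V(0,+0) = exp(-r*dt) * [p_u*2.051342 + p_m*12.375120 + p_d*26.091804] = 13.154092


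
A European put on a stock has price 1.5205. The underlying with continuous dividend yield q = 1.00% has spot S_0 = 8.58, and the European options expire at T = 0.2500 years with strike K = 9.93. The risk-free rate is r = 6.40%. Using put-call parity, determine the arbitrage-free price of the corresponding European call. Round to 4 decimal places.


Put-call parity: C - P = S_0 * exp(-qT) - K * exp(-rT).
S_0 * exp(-qT) = 8.5800 * 0.99750312 = 8.55857679
K * exp(-rT) = 9.9300 * 0.98412732 = 9.77238429
C = P + S*exp(-qT) - K*exp(-rT)
C = 1.5205 + 8.55857679 - 9.77238429 = 0.3067

Answer: Call price = 0.3067


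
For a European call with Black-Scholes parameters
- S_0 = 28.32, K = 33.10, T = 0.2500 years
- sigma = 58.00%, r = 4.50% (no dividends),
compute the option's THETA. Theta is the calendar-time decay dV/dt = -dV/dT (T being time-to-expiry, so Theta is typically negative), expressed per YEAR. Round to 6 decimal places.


d1 = -0.3540172881; d2 = -0.6440172881
phi(d1) = 0.3747100870; exp(-qT) = 1.0000000000; exp(-rT) = 0.9888130446
Theta = -S*exp(-qT)*phi(d1)*sigma/(2*sqrt(T)) - r*K*exp(-rT)*N(d2) + q*S*exp(-qT)*N(d1)
N(d1) = 0.3616629636; N(d2) = 0.2597821117; sqrt(T) = 0.5000000000
Term 1 = -28.3200 * 1.0000000000 * 0.3747100870 * 0.5800 / (2 * 0.5000000000) = -6.1548380050
Term 2 = -0.0450 * 33.1000 * 0.9888130446 * 0.2597821117 = -0.3826167138
Term 3 = 0 (no dividend yield, q = 0)
Theta = -6.1548380050 + (-0.3826167138) + (0.0000000000) = -6.537455

Answer: Theta = -6.537455


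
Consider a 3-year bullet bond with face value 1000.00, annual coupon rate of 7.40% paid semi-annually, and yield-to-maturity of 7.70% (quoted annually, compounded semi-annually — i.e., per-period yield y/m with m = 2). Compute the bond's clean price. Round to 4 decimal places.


Answer: Price = 992.0983

Derivation:
Coupon per period c = face * coupon_rate / m = 37.000000
Periods per year m = 2; per-period yield y/m = 0.038500
Number of cashflows N = 6
Cashflows (t years, CF_t, discount factor 1/(1+y/m)^(m*t), PV):
  t = 0.5000: CF_t = 37.000000, DF = 0.962927, PV = 35.628310
  t = 1.0000: CF_t = 37.000000, DF = 0.927229, PV = 34.307472
  t = 1.5000: CF_t = 37.000000, DF = 0.892854, PV = 33.035602
  t = 2.0000: CF_t = 37.000000, DF = 0.859754, PV = 31.810883
  t = 2.5000: CF_t = 37.000000, DF = 0.827880, PV = 30.631567
  t = 3.0000: CF_t = 1037.000000, DF = 0.797188, PV = 826.684417
Price P = sum_t PV_t = 992.098251


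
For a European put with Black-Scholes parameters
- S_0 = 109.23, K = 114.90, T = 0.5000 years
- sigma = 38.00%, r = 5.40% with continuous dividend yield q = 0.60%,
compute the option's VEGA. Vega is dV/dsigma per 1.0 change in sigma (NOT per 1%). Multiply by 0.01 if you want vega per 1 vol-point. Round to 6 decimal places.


Answer: Vega = 30.701744

Derivation:
d1 = 0.0353313942; d2 = -0.2333691827
phi(d1) = 0.3986933568; exp(-qT) = 0.9970044955; exp(-rT) = 0.9733612415
Vega = S * exp(-qT) * phi(d1) * sqrt(T) = 109.2300 * 0.9970044955 * 0.3986933568 * 0.7071067812 = 30.701744


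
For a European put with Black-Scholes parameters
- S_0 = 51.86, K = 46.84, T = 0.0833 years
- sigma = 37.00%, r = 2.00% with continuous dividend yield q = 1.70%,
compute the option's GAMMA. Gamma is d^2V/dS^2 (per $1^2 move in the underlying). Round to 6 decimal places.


Answer: Gamma = 0.043233

Derivation:
d1 = 1.0091170048; d2 = 0.9023285691
phi(d1) = 0.2397647373; exp(-qT) = 0.9985849022; exp(-rT) = 0.9983353870
Gamma = exp(-qT) * phi(d1) / (S * sigma * sqrt(T)) = 0.9985849022 * 0.2397647373 / (51.8600 * 0.3700 * 0.2886173938) = 0.043233


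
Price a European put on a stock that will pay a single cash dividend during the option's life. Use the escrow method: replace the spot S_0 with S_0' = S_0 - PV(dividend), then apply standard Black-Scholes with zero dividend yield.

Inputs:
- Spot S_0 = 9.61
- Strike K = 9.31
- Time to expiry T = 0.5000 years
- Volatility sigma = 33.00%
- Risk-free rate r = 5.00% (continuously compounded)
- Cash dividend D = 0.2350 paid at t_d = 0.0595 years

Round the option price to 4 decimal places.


PV(D) = D * exp(-r * t_d) = 0.2350 * 0.99702942 = 0.23430191
S_0' = S_0 - PV(D) = 9.6100 - 0.23430191 = 9.37569809
d1 = (ln(S_0'/K) + (r + sigma^2/2)*T) / (sigma*sqrt(T)) = 0.25394536
d2 = d1 - sigma*sqrt(T) = 0.02060012
exp(-rT) = 0.97530991
N(-d1) = 0.39976889; N(-d2) = 0.49178232
P = K * exp(-rT) * N(-d2) - S_0' * N(-d1) = 9.3100 * 0.97530991 * 0.49178232 - 9.37569809 * 0.39976889 = 0.7173

Answer: Price = 0.7173


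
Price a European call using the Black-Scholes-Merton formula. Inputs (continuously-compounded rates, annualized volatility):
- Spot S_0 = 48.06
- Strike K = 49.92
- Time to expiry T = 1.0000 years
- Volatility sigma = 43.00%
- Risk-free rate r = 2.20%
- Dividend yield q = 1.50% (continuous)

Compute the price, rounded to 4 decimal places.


d1 = (ln(S/K) + (r - q + 0.5*sigma^2) * T) / (sigma * sqrt(T)) = 0.14297327
d2 = d1 - sigma * sqrt(T) = -0.28702673
exp(-rT) = 0.97824024; exp(-qT) = 0.98511194
C = S_0 * exp(-qT) * N(d1) - K * exp(-rT) * N(d2)
N(d1) = 0.55684435; N(d2) = 0.38704593
C = 48.0600 * 0.98511194 * 0.55684435 - 49.9200 * 0.97824024 * 0.38704593 = 7.4626

Answer: Price = 7.4626


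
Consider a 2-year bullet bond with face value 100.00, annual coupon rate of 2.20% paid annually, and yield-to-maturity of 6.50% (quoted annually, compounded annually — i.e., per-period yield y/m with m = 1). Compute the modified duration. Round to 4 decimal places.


Answer: Modified duration = 1.8569

Derivation:
Coupon per period c = face * coupon_rate / m = 2.200000
Periods per year m = 1; per-period yield y/m = 0.065000
Number of cashflows N = 2
Cashflows (t years, CF_t, discount factor 1/(1+y/m)^(m*t), PV):
  t = 1.0000: CF_t = 2.200000, DF = 0.938967, PV = 2.065728
  t = 2.0000: CF_t = 102.200000, DF = 0.881659, PV = 90.105579
Price P = sum_t PV_t = 92.171306
First compute Macaulay numerator sum_t t * PV_t:
  t * PV_t at t = 1.0000: 2.065728
  t * PV_t at t = 2.0000: 180.211157
Macaulay duration D = 182.276885 / 92.171306 = 1.977588
Modified duration = D / (1 + y/m) = 1.977588 / (1 + 0.065000) = 1.856890


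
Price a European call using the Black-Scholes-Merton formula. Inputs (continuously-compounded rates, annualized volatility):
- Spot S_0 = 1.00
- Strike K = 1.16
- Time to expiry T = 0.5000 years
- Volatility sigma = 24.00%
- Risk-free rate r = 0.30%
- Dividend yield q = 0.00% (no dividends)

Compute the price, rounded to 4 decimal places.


Answer: Price = 0.0195

Derivation:
d1 = (ln(S/K) + (r - q + 0.5*sigma^2) * T) / (sigma * sqrt(T)) = -0.78088162
d2 = d1 - sigma * sqrt(T) = -0.95058725
exp(-rT) = 0.99850112; exp(-qT) = 1.00000000
C = S_0 * exp(-qT) * N(d1) - K * exp(-rT) * N(d2)
N(d1) = 0.21743606; N(d2) = 0.17090697
C = 1.0000 * 1.00000000 * 0.21743606 - 1.1600 * 0.99850112 * 0.17090697 = 0.0195


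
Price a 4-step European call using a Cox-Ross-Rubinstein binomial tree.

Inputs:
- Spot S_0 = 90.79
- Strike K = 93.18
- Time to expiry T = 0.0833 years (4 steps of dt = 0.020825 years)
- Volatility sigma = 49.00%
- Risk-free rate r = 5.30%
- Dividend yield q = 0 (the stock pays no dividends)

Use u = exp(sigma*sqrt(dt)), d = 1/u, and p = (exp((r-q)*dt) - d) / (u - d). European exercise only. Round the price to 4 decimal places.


dt = T/N = 0.020825
u = exp(sigma*sqrt(dt)) = 1.073271; d = 1/u = 0.931731
p = (exp((r-q)*dt) - d) / (u - d) = 0.490132
Discount per step: exp(-r*dt) = 0.998897
Stock lattice S(k, i) with i counting down-moves:
  k=0: S(0,0) = 90.7900
  k=1: S(1,0) = 97.4423; S(1,1) = 84.5918
  k=2: S(2,0) = 104.5820; S(2,1) = 90.7900; S(2,2) = 78.8168
  k=3: S(3,0) = 112.2449; S(3,1) = 97.4423; S(3,2) = 84.5918; S(3,3) = 73.4361
  k=4: S(4,0) = 120.4692; S(4,1) = 104.5820; S(4,2) = 90.7900; S(4,3) = 78.8168; S(4,4) = 68.4227
Terminal payoffs V(N, i) = max(S_T - K, 0):
  V(4,0) = 27.289209; V(4,1) = 11.402023; V(4,2) = 0.000000; V(4,3) = 0.000000; V(4,4) = 0.000000
Backward induction: V(k, i) = exp(-r*dt) * [p * V(k+1, i) + (1-p) * V(k+1, i+1)].
  V(3,0) = exp(-r*dt) * [p*27.289209 + (1-p)*11.402023] = 19.167670
  V(3,1) = exp(-r*dt) * [p*11.402023 + (1-p)*0.000000] = 5.582329
  V(3,2) = exp(-r*dt) * [p*0.000000 + (1-p)*0.000000] = 0.000000
  V(3,3) = exp(-r*dt) * [p*0.000000 + (1-p)*0.000000] = 0.000000
  V(2,0) = exp(-r*dt) * [p*19.167670 + (1-p)*5.582329] = 12.227434
  V(2,1) = exp(-r*dt) * [p*5.582329 + (1-p)*0.000000] = 2.733059
  V(2,2) = exp(-r*dt) * [p*0.000000 + (1-p)*0.000000] = 0.000000
  V(1,0) = exp(-r*dt) * [p*12.227434 + (1-p)*2.733059] = 7.378406
  V(1,1) = exp(-r*dt) * [p*2.733059 + (1-p)*0.000000] = 1.338081
  V(0,0) = exp(-r*dt) * [p*7.378406 + (1-p)*1.338081] = 4.293895

Answer: Price = V(0,0) = 4.2939


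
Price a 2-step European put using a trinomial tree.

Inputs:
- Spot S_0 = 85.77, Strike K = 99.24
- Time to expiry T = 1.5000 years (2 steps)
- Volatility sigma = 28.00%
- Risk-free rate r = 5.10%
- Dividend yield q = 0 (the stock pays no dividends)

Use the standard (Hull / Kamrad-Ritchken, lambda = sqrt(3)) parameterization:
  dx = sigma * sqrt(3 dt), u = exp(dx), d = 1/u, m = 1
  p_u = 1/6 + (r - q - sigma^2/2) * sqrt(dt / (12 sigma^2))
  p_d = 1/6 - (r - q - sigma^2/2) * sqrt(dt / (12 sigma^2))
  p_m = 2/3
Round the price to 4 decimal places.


dt = T/N = 0.750000; dx = sigma*sqrt(3*dt) = 0.420000
u = exp(dx) = 1.521962; d = 1/u = 0.657047
p_u = 0.177202, p_m = 0.666667, p_d = 0.156131
Discount per step: exp(-r*dt) = 0.962472
Stock lattice S(k, j) with j the centered position index:
  k=0: S(0,+0) = 85.7700
  k=1: S(1,-1) = 56.3549; S(1,+0) = 85.7700; S(1,+1) = 130.5386
  k=2: S(2,-2) = 37.0278; S(2,-1) = 56.3549; S(2,+0) = 85.7700; S(2,+1) = 130.5386; S(2,+2) = 198.6748
Terminal payoffs V(N, j) = max(K - S_T, 0):
  V(2,-2) = 62.212188; V(2,-1) = 42.885094; V(2,+0) = 13.470000; V(2,+1) = 0.000000; V(2,+2) = 0.000000
Backward induction: V(k, j) = exp(-r*dt) * [p_u * V(k+1, j+1) + p_m * V(k+1, j) + p_d * V(k+1, j-1)]
  V(1,-1) = exp(-r*dt) * [p_u*13.470000 + p_m*42.885094 + p_d*62.212188] = 39.163216
  V(1,+0) = exp(-r*dt) * [p_u*0.000000 + p_m*13.470000 + p_d*42.885094] = 15.087418
  V(1,+1) = exp(-r*dt) * [p_u*0.000000 + p_m*0.000000 + p_d*13.470000] = 2.024160
  V(0,+0) = exp(-r*dt) * [p_u*2.024160 + p_m*15.087418 + p_d*39.163216] = 15.911163

Answer: Price = V(0,0) = 15.9112


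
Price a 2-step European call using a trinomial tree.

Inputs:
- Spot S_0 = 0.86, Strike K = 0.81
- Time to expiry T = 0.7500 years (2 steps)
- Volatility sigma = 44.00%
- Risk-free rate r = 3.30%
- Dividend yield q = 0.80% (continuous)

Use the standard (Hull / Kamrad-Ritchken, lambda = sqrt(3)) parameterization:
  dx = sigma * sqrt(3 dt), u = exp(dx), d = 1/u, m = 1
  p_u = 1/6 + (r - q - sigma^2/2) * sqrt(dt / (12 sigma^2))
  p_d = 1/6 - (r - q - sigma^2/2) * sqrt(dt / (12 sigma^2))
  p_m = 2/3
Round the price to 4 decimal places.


dt = T/N = 0.375000; dx = sigma*sqrt(3*dt) = 0.466690
u = exp(dx) = 1.594708; d = 1/u = 0.627074
p_u = 0.137820, p_m = 0.666667, p_d = 0.195513
Discount per step: exp(-r*dt) = 0.987701
Stock lattice S(k, j) with j the centered position index:
  k=0: S(0,+0) = 0.8600
  k=1: S(1,-1) = 0.5393; S(1,+0) = 0.8600; S(1,+1) = 1.3714
  k=2: S(2,-2) = 0.3382; S(2,-1) = 0.5393; S(2,+0) = 0.8600; S(2,+1) = 1.3714; S(2,+2) = 2.1871
Terminal payoffs V(N, j) = max(S_T - K, 0):
  V(2,-2) = 0.000000; V(2,-1) = 0.000000; V(2,+0) = 0.050000; V(2,+1) = 0.561449; V(2,+2) = 1.377060
Backward induction: V(k, j) = exp(-r*dt) * [p_u * V(k+1, j+1) + p_m * V(k+1, j) + p_d * V(k+1, j-1)]
  V(1,-1) = exp(-r*dt) * [p_u*0.050000 + p_m*0.000000 + p_d*0.000000] = 0.006806
  V(1,+0) = exp(-r*dt) * [p_u*0.561449 + p_m*0.050000 + p_d*0.000000] = 0.109351
  V(1,+1) = exp(-r*dt) * [p_u*1.377060 + p_m*0.561449 + p_d*0.050000] = 0.566803
  V(0,+0) = exp(-r*dt) * [p_u*0.566803 + p_m*0.109351 + p_d*0.006806] = 0.150474

Answer: Price = V(0,0) = 0.1505


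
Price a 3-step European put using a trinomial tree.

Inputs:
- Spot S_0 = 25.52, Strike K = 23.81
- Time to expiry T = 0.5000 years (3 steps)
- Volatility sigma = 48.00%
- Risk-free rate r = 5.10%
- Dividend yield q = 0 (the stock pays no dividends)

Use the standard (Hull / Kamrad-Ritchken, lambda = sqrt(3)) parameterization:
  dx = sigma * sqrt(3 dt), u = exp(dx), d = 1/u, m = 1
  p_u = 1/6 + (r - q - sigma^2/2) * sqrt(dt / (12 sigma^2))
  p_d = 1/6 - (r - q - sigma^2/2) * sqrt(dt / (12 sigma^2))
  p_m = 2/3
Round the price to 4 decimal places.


dt = T/N = 0.166667; dx = sigma*sqrt(3*dt) = 0.339411
u = exp(dx) = 1.404121; d = 1/u = 0.712189
p_u = 0.150904, p_m = 0.666667, p_d = 0.182429
Discount per step: exp(-r*dt) = 0.991536
Stock lattice S(k, j) with j the centered position index:
  k=0: S(0,+0) = 25.5200
  k=1: S(1,-1) = 18.1751; S(1,+0) = 25.5200; S(1,+1) = 35.8332
  k=2: S(2,-2) = 12.9441; S(2,-1) = 18.1751; S(2,+0) = 25.5200; S(2,+1) = 35.8332; S(2,+2) = 50.3141
  k=3: S(3,-3) = 9.2187; S(3,-2) = 12.9441; S(3,-1) = 18.1751; S(3,+0) = 25.5200; S(3,+1) = 35.8332; S(3,+2) = 50.3141; S(3,+3) = 70.6470
Terminal payoffs V(N, j) = max(K - S_T, 0):
  V(3,-3) = 14.591349; V(3,-2) = 10.865902; V(3,-1) = 5.634924; V(3,+0) = 0.000000; V(3,+1) = 0.000000; V(3,+2) = 0.000000; V(3,+3) = 0.000000
Backward induction: V(k, j) = exp(-r*dt) * [p_u * V(k+1, j+1) + p_m * V(k+1, j) + p_d * V(k+1, j-1)]
  V(2,-2) = exp(-r*dt) * [p_u*5.634924 + p_m*10.865902 + p_d*14.591349] = 10.665117
  V(2,-1) = exp(-r*dt) * [p_u*0.000000 + p_m*5.634924 + p_d*10.865902] = 5.690301
  V(2,+0) = exp(-r*dt) * [p_u*0.000000 + p_m*0.000000 + p_d*5.634924] = 1.019274
  V(2,+1) = exp(-r*dt) * [p_u*0.000000 + p_m*0.000000 + p_d*0.000000] = 0.000000
  V(2,+2) = exp(-r*dt) * [p_u*0.000000 + p_m*0.000000 + p_d*0.000000] = 0.000000
  V(1,-1) = exp(-r*dt) * [p_u*1.019274 + p_m*5.690301 + p_d*10.665117] = 5.843098
  V(1,+0) = exp(-r*dt) * [p_u*0.000000 + p_m*1.019274 + p_d*5.690301] = 1.703056
  V(1,+1) = exp(-r*dt) * [p_u*0.000000 + p_m*0.000000 + p_d*1.019274] = 0.184372
  V(0,+0) = exp(-r*dt) * [p_u*0.184372 + p_m*1.703056 + p_d*5.843098] = 2.210277

Answer: Price = V(0,0) = 2.2103


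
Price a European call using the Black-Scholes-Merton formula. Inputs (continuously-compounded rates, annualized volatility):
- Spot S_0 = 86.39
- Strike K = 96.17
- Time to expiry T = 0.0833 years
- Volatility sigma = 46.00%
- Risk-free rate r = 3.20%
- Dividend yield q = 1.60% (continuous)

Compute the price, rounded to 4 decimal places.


Answer: Price = 1.4556

Derivation:
d1 = (ln(S/K) + (r - q + 0.5*sigma^2) * T) / (sigma * sqrt(T)) = -0.73136987
d2 = d1 - sigma * sqrt(T) = -0.86413387
exp(-rT) = 0.99733795; exp(-qT) = 0.99866809
C = S_0 * exp(-qT) * N(d1) - K * exp(-rT) * N(d2)
N(d1) = 0.23227663; N(d2) = 0.19375718
C = 86.3900 * 0.99866809 * 0.23227663 - 96.1700 * 0.99733795 * 0.19375718 = 1.4556


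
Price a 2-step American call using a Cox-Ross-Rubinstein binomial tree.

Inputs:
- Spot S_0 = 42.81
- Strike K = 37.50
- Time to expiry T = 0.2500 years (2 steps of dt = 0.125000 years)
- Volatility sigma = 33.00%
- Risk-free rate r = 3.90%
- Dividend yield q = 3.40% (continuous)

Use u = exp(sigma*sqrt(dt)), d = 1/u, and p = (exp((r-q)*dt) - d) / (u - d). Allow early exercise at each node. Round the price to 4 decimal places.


Answer: Price = V(0,0) = 6.3097

Derivation:
dt = T/N = 0.125000
u = exp(sigma*sqrt(dt)) = 1.123751; d = 1/u = 0.889876
p = (exp((r-q)*dt) - d) / (u - d) = 0.473538
Discount per step: exp(-r*dt) = 0.995137
Stock lattice S(k, i) with i counting down-moves:
  k=0: S(0,0) = 42.8100
  k=1: S(1,0) = 48.1078; S(1,1) = 38.0956
  k=2: S(2,0) = 54.0612; S(2,1) = 42.8100; S(2,2) = 33.9004
Terminal payoffs V(N, i) = max(S_T - K, 0):
  V(2,0) = 16.561212; V(2,1) = 5.310000; V(2,2) = 0.000000
Backward induction: V(k, i) = exp(-r*dt) * [p * V(k+1, i) + (1-p) * V(k+1, i+1)]; then take max(V_cont, immediate exercise) for American.
  V(1,0) = exp(-r*dt) * [p*16.561212 + (1-p)*5.310000] = 10.586144; exercise = 10.607801; V(1,0) = max -> 10.607801
  V(1,1) = exp(-r*dt) * [p*5.310000 + (1-p)*0.000000] = 2.502259; exercise = 0.595612; V(1,1) = max -> 2.502259
  V(0,0) = exp(-r*dt) * [p*10.607801 + (1-p)*2.502259] = 6.309707; exercise = 5.310000; V(0,0) = max -> 6.309707


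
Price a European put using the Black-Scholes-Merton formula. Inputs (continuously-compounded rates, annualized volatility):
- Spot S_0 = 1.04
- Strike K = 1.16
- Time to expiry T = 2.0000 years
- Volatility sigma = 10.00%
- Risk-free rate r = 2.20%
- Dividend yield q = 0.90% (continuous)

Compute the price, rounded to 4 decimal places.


d1 = (ln(S/K) + (r - q + 0.5*sigma^2) * T) / (sigma * sqrt(T)) = -0.51759716
d2 = d1 - sigma * sqrt(T) = -0.65901851
exp(-rT) = 0.95695396; exp(-qT) = 0.98216103
P = K * exp(-rT) * N(-d2) - S_0 * exp(-qT) * N(-d1)
N(-d1) = 0.69763032; N(-d2) = 0.74505806
P = 1.1600 * 0.95695396 * 0.74505806 - 1.0400 * 0.98216103 * 0.69763032 = 0.1145

Answer: Price = 0.1145


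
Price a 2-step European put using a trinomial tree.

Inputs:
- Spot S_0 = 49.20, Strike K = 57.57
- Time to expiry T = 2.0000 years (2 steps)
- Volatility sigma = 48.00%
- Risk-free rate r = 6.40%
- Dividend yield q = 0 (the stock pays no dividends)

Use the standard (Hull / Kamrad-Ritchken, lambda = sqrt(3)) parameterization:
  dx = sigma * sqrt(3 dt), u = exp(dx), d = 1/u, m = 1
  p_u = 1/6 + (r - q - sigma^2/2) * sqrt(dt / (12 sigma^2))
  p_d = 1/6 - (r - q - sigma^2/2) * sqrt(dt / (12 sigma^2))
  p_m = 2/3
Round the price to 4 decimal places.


dt = T/N = 1.000000; dx = sigma*sqrt(3*dt) = 0.831384
u = exp(dx) = 2.296496; d = 1/u = 0.435446
p_u = 0.135875, p_m = 0.666667, p_d = 0.197459
Discount per step: exp(-r*dt) = 0.938005
Stock lattice S(k, j) with j the centered position index:
  k=0: S(0,+0) = 49.2000
  k=1: S(1,-1) = 21.4239; S(1,+0) = 49.2000; S(1,+1) = 112.9876
  k=2: S(2,-2) = 9.3290; S(2,-1) = 21.4239; S(2,+0) = 49.2000; S(2,+1) = 112.9876; S(2,+2) = 259.4755
Terminal payoffs V(N, j) = max(K - S_T, 0):
  V(2,-2) = 48.241028; V(2,-1) = 36.146055; V(2,+0) = 8.370000; V(2,+1) = 0.000000; V(2,+2) = 0.000000
Backward induction: V(k, j) = exp(-r*dt) * [p_u * V(k+1, j+1) + p_m * V(k+1, j) + p_d * V(k+1, j-1)]
  V(1,-1) = exp(-r*dt) * [p_u*8.370000 + p_m*36.146055 + p_d*48.241028] = 32.605289
  V(1,+0) = exp(-r*dt) * [p_u*0.000000 + p_m*8.370000 + p_d*36.146055] = 11.928940
  V(1,+1) = exp(-r*dt) * [p_u*0.000000 + p_m*0.000000 + p_d*8.370000] = 1.550268
  V(0,+0) = exp(-r*dt) * [p_u*1.550268 + p_m*11.928940 + p_d*32.605289] = 13.696248

Answer: Price = V(0,0) = 13.6962


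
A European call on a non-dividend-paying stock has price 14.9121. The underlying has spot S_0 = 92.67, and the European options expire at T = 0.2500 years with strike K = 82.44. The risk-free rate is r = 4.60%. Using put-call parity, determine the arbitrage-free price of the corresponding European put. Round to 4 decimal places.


Put-call parity: C - P = S_0 * exp(-qT) - K * exp(-rT).
S_0 * exp(-qT) = 92.6700 * 1.00000000 = 92.67000000
K * exp(-rT) = 82.4400 * 0.98856587 = 81.49737051
P = C - S*exp(-qT) + K*exp(-rT)
P = 14.9121 - 92.67000000 + 81.49737051 = 3.7395

Answer: Put price = 3.7395


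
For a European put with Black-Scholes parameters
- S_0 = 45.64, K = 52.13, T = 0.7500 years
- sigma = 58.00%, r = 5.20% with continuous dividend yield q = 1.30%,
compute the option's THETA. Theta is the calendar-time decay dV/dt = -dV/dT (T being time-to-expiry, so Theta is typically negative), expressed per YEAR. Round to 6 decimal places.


Answer: Theta = -4.551840

Derivation:
d1 = 0.0446827822; d2 = -0.4576119520
phi(d1) = 0.3985442248; exp(-qT) = 0.9902973771; exp(-rT) = 0.9617507091
Theta = -S*exp(-qT)*phi(d1)*sigma/(2*sqrt(T)) + r*K*exp(-rT)*N(-d2) - q*S*exp(-qT)*N(-d1)
N(-d1) = 0.4821800789; N(-d2) = 0.6763843724; sqrt(T) = 0.8660254038
Term 1 = -45.6400 * 0.9902973771 * 0.3985442248 * 0.5800 / (2 * 0.8660254038) = -6.0319141393
Term 2 = 0.0520 * 52.1300 * 0.9617507091 * 0.6763843724 = 1.7633850259
Term 3 = -0.0130 * 45.6400 * 0.9902973771 * 0.4821800789 = -0.2833112893
Theta = -6.0319141393 + (1.7633850259) + (-0.2833112893) = -4.551840


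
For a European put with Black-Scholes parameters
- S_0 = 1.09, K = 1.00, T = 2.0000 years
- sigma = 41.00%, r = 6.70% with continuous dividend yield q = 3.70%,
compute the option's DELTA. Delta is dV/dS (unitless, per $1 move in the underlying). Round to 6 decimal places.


Answer: Delta = -0.272939

Derivation:
d1 = 0.5420192444; d2 = -0.0378083162
phi(d1) = 0.3444415174; exp(-qT) = 0.9286716938; exp(-rT) = 0.8745900646
N(-d1) = 0.2939026244
Delta = -exp(-qT) * N(-d1) = -0.9286716938 * 0.2939026244 = -0.272939


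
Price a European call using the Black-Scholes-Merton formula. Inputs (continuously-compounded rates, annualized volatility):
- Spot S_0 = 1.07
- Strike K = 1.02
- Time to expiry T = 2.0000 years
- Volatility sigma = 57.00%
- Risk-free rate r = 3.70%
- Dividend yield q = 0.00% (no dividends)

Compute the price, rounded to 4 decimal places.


d1 = (ln(S/K) + (r - q + 0.5*sigma^2) * T) / (sigma * sqrt(T)) = 0.55421792
d2 = d1 - sigma * sqrt(T) = -0.25188381
exp(-rT) = 0.92867169; exp(-qT) = 1.00000000
C = S_0 * exp(-qT) * N(d1) - K * exp(-rT) * N(d2)
N(d1) = 0.71028514; N(d2) = 0.40056544
C = 1.0700 * 1.00000000 * 0.71028514 - 1.0200 * 0.92867169 * 0.40056544 = 0.3806

Answer: Price = 0.3806


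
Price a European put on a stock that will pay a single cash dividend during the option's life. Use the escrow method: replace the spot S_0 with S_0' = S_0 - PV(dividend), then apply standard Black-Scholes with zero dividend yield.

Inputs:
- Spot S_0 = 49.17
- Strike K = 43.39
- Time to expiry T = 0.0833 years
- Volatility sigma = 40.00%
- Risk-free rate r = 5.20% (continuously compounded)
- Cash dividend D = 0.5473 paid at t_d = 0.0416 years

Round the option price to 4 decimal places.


Answer: Price = 0.4206

Derivation:
PV(D) = D * exp(-r * t_d) = 0.5473 * 0.99783914 = 0.54611736
S_0' = S_0 - PV(D) = 49.1700 - 0.54611736 = 48.62388264
d1 = (ln(S_0'/K) + (r + sigma^2/2)*T) / (sigma*sqrt(T)) = 1.08172121
d2 = d1 - sigma*sqrt(T) = 0.96627425
exp(-rT) = 0.99567777
N(-d1) = 0.13968821; N(-d2) = 0.16695348
P = K * exp(-rT) * N(-d2) - S_0' * N(-d1) = 43.3900 * 0.99567777 * 0.16695348 - 48.62388264 * 0.13968821 = 0.4206


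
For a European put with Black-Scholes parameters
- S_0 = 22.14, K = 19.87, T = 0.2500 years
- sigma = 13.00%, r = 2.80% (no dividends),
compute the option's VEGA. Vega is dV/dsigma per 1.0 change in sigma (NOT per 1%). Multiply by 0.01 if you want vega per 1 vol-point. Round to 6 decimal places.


Answer: Vega = 0.867042

Derivation:
d1 = 1.8044210880; d2 = 1.7394210880
phi(d1) = 0.0783236041; exp(-qT) = 1.0000000000; exp(-rT) = 0.9930244429
Vega = S * exp(-qT) * phi(d1) * sqrt(T) = 22.1400 * 1.0000000000 * 0.0783236041 * 0.5000000000 = 0.867042


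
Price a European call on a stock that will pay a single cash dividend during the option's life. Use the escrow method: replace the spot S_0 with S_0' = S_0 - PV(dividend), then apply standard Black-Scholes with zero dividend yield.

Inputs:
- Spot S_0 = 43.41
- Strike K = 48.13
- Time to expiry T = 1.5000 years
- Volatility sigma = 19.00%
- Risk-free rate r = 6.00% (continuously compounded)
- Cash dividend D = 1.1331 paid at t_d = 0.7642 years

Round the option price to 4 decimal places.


Answer: Price = 3.2218

Derivation:
PV(D) = D * exp(-r * t_d) = 1.1331 * 0.95518332 = 1.08231822
S_0' = S_0 - PV(D) = 43.4100 - 1.08231822 = 42.32768178
d1 = (ln(S_0'/K) + (r + sigma^2/2)*T) / (sigma*sqrt(T)) = -0.04894422
d2 = d1 - sigma*sqrt(T) = -0.28164575
exp(-rT) = 0.91393119
N(d1) = 0.48048187; N(d2) = 0.38910758
C = S_0' * N(d1) - K * exp(-rT) * N(d2) = 42.32768178 * 0.48048187 - 48.1300 * 0.91393119 * 0.38910758 = 3.2218


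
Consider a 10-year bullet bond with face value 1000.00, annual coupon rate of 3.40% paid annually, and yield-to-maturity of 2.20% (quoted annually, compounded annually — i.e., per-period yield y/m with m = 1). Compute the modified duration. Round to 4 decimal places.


Coupon per period c = face * coupon_rate / m = 34.000000
Periods per year m = 1; per-period yield y/m = 0.022000
Number of cashflows N = 10
Cashflows (t years, CF_t, discount factor 1/(1+y/m)^(m*t), PV):
  t = 1.0000: CF_t = 34.000000, DF = 0.978474, PV = 33.268102
  t = 2.0000: CF_t = 34.000000, DF = 0.957411, PV = 32.551959
  t = 3.0000: CF_t = 34.000000, DF = 0.936801, PV = 31.851232
  t = 4.0000: CF_t = 34.000000, DF = 0.916635, PV = 31.165589
  t = 5.0000: CF_t = 34.000000, DF = 0.896903, PV = 30.494705
  t = 6.0000: CF_t = 34.000000, DF = 0.877596, PV = 29.838263
  t = 7.0000: CF_t = 34.000000, DF = 0.858704, PV = 29.195952
  t = 8.0000: CF_t = 34.000000, DF = 0.840220, PV = 28.567468
  t = 9.0000: CF_t = 34.000000, DF = 0.822133, PV = 27.952513
  t = 10.0000: CF_t = 1034.000000, DF = 0.804435, PV = 831.785951
Price P = sum_t PV_t = 1106.671733
First compute Macaulay numerator sum_t t * PV_t:
  t * PV_t at t = 1.0000: 33.268102
  t * PV_t at t = 2.0000: 65.103917
  t * PV_t at t = 3.0000: 95.553695
  t * PV_t at t = 4.0000: 124.662355
  t * PV_t at t = 5.0000: 152.473526
  t * PV_t at t = 6.0000: 179.029580
  t * PV_t at t = 7.0000: 204.371667
  t * PV_t at t = 8.0000: 228.539745
  t * PV_t at t = 9.0000: 251.572615
  t * PV_t at t = 10.0000: 8317.859510
Macaulay duration D = 9652.434710 / 1106.671733 = 8.722040
Modified duration = D / (1 + y/m) = 8.722040 / (1 + 0.022000) = 8.534285

Answer: Modified duration = 8.5343


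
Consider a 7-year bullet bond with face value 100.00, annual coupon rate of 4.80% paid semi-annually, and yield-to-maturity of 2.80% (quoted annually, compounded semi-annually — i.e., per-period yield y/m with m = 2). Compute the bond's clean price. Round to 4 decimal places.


Coupon per period c = face * coupon_rate / m = 2.400000
Periods per year m = 2; per-period yield y/m = 0.014000
Number of cashflows N = 14
Cashflows (t years, CF_t, discount factor 1/(1+y/m)^(m*t), PV):
  t = 0.5000: CF_t = 2.400000, DF = 0.986193, PV = 2.366864
  t = 1.0000: CF_t = 2.400000, DF = 0.972577, PV = 2.334185
  t = 1.5000: CF_t = 2.400000, DF = 0.959149, PV = 2.301958
  t = 2.0000: CF_t = 2.400000, DF = 0.945906, PV = 2.270175
  t = 2.5000: CF_t = 2.400000, DF = 0.932847, PV = 2.238832
  t = 3.0000: CF_t = 2.400000, DF = 0.919967, PV = 2.207921
  t = 3.5000: CF_t = 2.400000, DF = 0.907265, PV = 2.177437
  t = 4.0000: CF_t = 2.400000, DF = 0.894739, PV = 2.147374
  t = 4.5000: CF_t = 2.400000, DF = 0.882386, PV = 2.117725
  t = 5.0000: CF_t = 2.400000, DF = 0.870203, PV = 2.088487
  t = 5.5000: CF_t = 2.400000, DF = 0.858188, PV = 2.059651
  t = 6.0000: CF_t = 2.400000, DF = 0.846339, PV = 2.031214
  t = 6.5000: CF_t = 2.400000, DF = 0.834654, PV = 2.003170
  t = 7.0000: CF_t = 102.400000, DF = 0.823130, PV = 84.288551
Price P = sum_t PV_t = 112.633544

Answer: Price = 112.6335


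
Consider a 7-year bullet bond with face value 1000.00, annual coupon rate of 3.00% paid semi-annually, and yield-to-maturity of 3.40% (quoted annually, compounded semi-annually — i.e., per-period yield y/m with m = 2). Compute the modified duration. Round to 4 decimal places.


Answer: Modified duration = 6.2496

Derivation:
Coupon per period c = face * coupon_rate / m = 15.000000
Periods per year m = 2; per-period yield y/m = 0.017000
Number of cashflows N = 14
Cashflows (t years, CF_t, discount factor 1/(1+y/m)^(m*t), PV):
  t = 0.5000: CF_t = 15.000000, DF = 0.983284, PV = 14.749263
  t = 1.0000: CF_t = 15.000000, DF = 0.966848, PV = 14.502716
  t = 1.5000: CF_t = 15.000000, DF = 0.950686, PV = 14.260291
  t = 2.0000: CF_t = 15.000000, DF = 0.934795, PV = 14.021919
  t = 2.5000: CF_t = 15.000000, DF = 0.919169, PV = 13.787531
  t = 3.0000: CF_t = 15.000000, DF = 0.903804, PV = 13.557061
  t = 3.5000: CF_t = 15.000000, DF = 0.888696, PV = 13.330443
  t = 4.0000: CF_t = 15.000000, DF = 0.873841, PV = 13.107614
  t = 4.5000: CF_t = 15.000000, DF = 0.859234, PV = 12.888509
  t = 5.0000: CF_t = 15.000000, DF = 0.844871, PV = 12.673067
  t = 5.5000: CF_t = 15.000000, DF = 0.830748, PV = 12.461226
  t = 6.0000: CF_t = 15.000000, DF = 0.816862, PV = 12.252926
  t = 6.5000: CF_t = 15.000000, DF = 0.803207, PV = 12.048109
  t = 7.0000: CF_t = 1015.000000, DF = 0.789781, PV = 801.627673
Price P = sum_t PV_t = 975.268348
First compute Macaulay numerator sum_t t * PV_t:
  t * PV_t at t = 0.5000: 7.374631
  t * PV_t at t = 1.0000: 14.502716
  t * PV_t at t = 1.5000: 21.390437
  t * PV_t at t = 2.0000: 28.043838
  t * PV_t at t = 2.5000: 34.468827
  t * PV_t at t = 3.0000: 40.671182
  t * PV_t at t = 3.5000: 46.656551
  t * PV_t at t = 4.0000: 52.430455
  t * PV_t at t = 4.5000: 57.998291
  t * PV_t at t = 5.0000: 63.365335
  t * PV_t at t = 5.5000: 68.536744
  t * PV_t at t = 6.0000: 73.517558
  t * PV_t at t = 6.5000: 78.312705
  t * PV_t at t = 7.0000: 5611.393714
Macaulay duration D = 6198.662985 / 975.268348 = 6.355854
Modified duration = D / (1 + y/m) = 6.355854 / (1 + 0.017000) = 6.249610


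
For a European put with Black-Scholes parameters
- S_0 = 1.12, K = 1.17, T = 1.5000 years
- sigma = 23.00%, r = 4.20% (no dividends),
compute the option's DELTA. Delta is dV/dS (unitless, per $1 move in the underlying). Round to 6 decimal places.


d1 = 0.2094488975; d2 = -0.0722424229
phi(d1) = 0.3902869842; exp(-qT) = 1.0000000000; exp(-rT) = 0.9389434737
N(-d1) = 0.4170489122
Delta = -exp(-qT) * N(-d1) = -1.0000000000 * 0.4170489122 = -0.417049

Answer: Delta = -0.417049


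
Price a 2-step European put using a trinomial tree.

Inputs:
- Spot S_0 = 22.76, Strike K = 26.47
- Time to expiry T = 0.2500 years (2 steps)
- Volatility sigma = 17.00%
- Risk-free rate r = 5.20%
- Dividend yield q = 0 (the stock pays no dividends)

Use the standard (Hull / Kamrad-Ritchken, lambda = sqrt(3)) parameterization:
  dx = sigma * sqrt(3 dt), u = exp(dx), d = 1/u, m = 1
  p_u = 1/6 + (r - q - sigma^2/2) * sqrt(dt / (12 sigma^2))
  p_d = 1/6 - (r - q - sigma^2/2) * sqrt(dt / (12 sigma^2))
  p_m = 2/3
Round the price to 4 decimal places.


Answer: Price = V(0,0) = 3.4237

Derivation:
dt = T/N = 0.125000; dx = sigma*sqrt(3*dt) = 0.104103
u = exp(dx) = 1.109715; d = 1/u = 0.901132
p_u = 0.189210, p_m = 0.666667, p_d = 0.144123
Discount per step: exp(-r*dt) = 0.993521
Stock lattice S(k, j) with j the centered position index:
  k=0: S(0,+0) = 22.7600
  k=1: S(1,-1) = 20.5098; S(1,+0) = 22.7600; S(1,+1) = 25.2571
  k=2: S(2,-2) = 18.4820; S(2,-1) = 20.5098; S(2,+0) = 22.7600; S(2,+1) = 25.2571; S(2,+2) = 28.0282
Terminal payoffs V(N, j) = max(K - S_T, 0):
  V(2,-2) = 7.987987; V(2,-1) = 5.960231; V(2,+0) = 3.710000; V(2,+1) = 1.212884; V(2,+2) = 0.000000
Backward induction: V(k, j) = exp(-r*dt) * [p_u * V(k+1, j+1) + p_m * V(k+1, j) + p_d * V(k+1, j-1)]
  V(1,-1) = exp(-r*dt) * [p_u*3.710000 + p_m*5.960231 + p_d*7.987987] = 5.788960
  V(1,+0) = exp(-r*dt) * [p_u*1.212884 + p_m*3.710000 + p_d*5.960231] = 3.538753
  V(1,+1) = exp(-r*dt) * [p_u*0.000000 + p_m*1.212884 + p_d*3.710000] = 1.334583
  V(0,+0) = exp(-r*dt) * [p_u*1.334583 + p_m*3.538753 + p_d*5.788960] = 3.423681


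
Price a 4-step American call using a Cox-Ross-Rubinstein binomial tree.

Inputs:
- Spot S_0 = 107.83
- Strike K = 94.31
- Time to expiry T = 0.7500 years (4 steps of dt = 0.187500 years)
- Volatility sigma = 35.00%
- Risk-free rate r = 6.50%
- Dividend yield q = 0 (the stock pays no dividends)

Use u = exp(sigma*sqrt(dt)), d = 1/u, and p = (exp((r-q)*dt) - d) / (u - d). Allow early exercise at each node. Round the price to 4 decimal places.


dt = T/N = 0.187500
u = exp(sigma*sqrt(dt)) = 1.163642; d = 1/u = 0.859371
p = (exp((r-q)*dt) - d) / (u - d) = 0.502484
Discount per step: exp(-r*dt) = 0.987886
Stock lattice S(k, i) with i counting down-moves:
  k=0: S(0,0) = 107.8300
  k=1: S(1,0) = 125.4755; S(1,1) = 92.6660
  k=2: S(2,0) = 146.0085; S(2,1) = 107.8300; S(2,2) = 79.6345
  k=3: S(3,0) = 169.9016; S(3,1) = 125.4755; S(3,2) = 92.6660; S(3,3) = 68.4356
  k=4: S(4,0) = 197.7045; S(4,1) = 146.0085; S(4,2) = 107.8300; S(4,3) = 79.6345; S(4,4) = 58.8115
Terminal payoffs V(N, i) = max(S_T - K, 0):
  V(4,0) = 103.394540; V(4,1) = 51.698495; V(4,2) = 13.520000; V(4,3) = 0.000000; V(4,4) = 0.000000
Backward induction: V(k, i) = exp(-r*dt) * [p * V(k+1, i) + (1-p) * V(k+1, i+1)]; then take max(V_cont, immediate exercise) for American.
  V(3,0) = exp(-r*dt) * [p*103.394540 + (1-p)*51.698495] = 76.733994; exercise = 75.591567; V(3,0) = max -> 76.733994
  V(3,1) = exp(-r*dt) * [p*51.698495 + (1-p)*13.520000] = 32.307907; exercise = 31.165480; V(3,1) = max -> 32.307907
  V(3,2) = exp(-r*dt) * [p*13.520000 + (1-p)*0.000000] = 6.711284; exercise = 0.000000; V(3,2) = max -> 6.711284
  V(3,3) = exp(-r*dt) * [p*0.000000 + (1-p)*0.000000] = 0.000000; exercise = 0.000000; V(3,3) = max -> 0.000000
  V(2,0) = exp(-r*dt) * [p*76.733994 + (1-p)*32.307907] = 53.969511; exercise = 51.698495; V(2,0) = max -> 53.969511
  V(2,1) = exp(-r*dt) * [p*32.307907 + (1-p)*6.711284] = 19.336068; exercise = 13.520000; V(2,1) = max -> 19.336068
  V(2,2) = exp(-r*dt) * [p*6.711284 + (1-p)*0.000000] = 3.331460; exercise = 0.000000; V(2,2) = max -> 3.331460
  V(1,0) = exp(-r*dt) * [p*53.969511 + (1-p)*19.336068] = 36.293769; exercise = 31.165480; V(1,0) = max -> 36.293769
  V(1,1) = exp(-r*dt) * [p*19.336068 + (1-p)*3.331460] = 11.235740; exercise = 0.000000; V(1,1) = max -> 11.235740
  V(0,0) = exp(-r*dt) * [p*36.293769 + (1-p)*11.235740] = 23.538361; exercise = 13.520000; V(0,0) = max -> 23.538361

Answer: Price = V(0,0) = 23.5384
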